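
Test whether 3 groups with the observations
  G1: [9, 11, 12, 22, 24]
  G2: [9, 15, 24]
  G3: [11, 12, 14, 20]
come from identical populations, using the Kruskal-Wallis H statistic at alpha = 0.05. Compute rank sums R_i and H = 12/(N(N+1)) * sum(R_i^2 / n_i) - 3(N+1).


Step 1: Combine all N = 12 observations and assign midranks.
sorted (value, group, rank): (9,G1,1.5), (9,G2,1.5), (11,G1,3.5), (11,G3,3.5), (12,G1,5.5), (12,G3,5.5), (14,G3,7), (15,G2,8), (20,G3,9), (22,G1,10), (24,G1,11.5), (24,G2,11.5)
Step 2: Sum ranks within each group.
R_1 = 32 (n_1 = 5)
R_2 = 21 (n_2 = 3)
R_3 = 25 (n_3 = 4)
Step 3: H = 12/(N(N+1)) * sum(R_i^2/n_i) - 3(N+1)
     = 12/(12*13) * (32^2/5 + 21^2/3 + 25^2/4) - 3*13
     = 0.076923 * 508.05 - 39
     = 0.080769.
Step 4: Ties present; correction factor C = 1 - 24/(12^3 - 12) = 0.986014. Corrected H = 0.080769 / 0.986014 = 0.081915.
Step 5: Under H0, H ~ chi^2(2); p-value = 0.959870.
Step 6: alpha = 0.05. fail to reject H0.

H = 0.0819, df = 2, p = 0.959870, fail to reject H0.


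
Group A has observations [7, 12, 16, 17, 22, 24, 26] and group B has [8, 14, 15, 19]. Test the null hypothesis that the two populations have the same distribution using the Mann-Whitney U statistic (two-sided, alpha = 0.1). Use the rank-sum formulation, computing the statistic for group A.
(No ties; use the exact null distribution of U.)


Step 1: Combine and sort all 11 observations; assign midranks.
sorted (value, group): (7,X), (8,Y), (12,X), (14,Y), (15,Y), (16,X), (17,X), (19,Y), (22,X), (24,X), (26,X)
ranks: 7->1, 8->2, 12->3, 14->4, 15->5, 16->6, 17->7, 19->8, 22->9, 24->10, 26->11
Step 2: Rank sum for X: R1 = 1 + 3 + 6 + 7 + 9 + 10 + 11 = 47.
Step 3: U_X = R1 - n1(n1+1)/2 = 47 - 7*8/2 = 47 - 28 = 19.
       U_Y = n1*n2 - U_X = 28 - 19 = 9.
Step 4: No ties, so the exact null distribution of U (based on enumerating the C(11,7) = 330 equally likely rank assignments) gives the two-sided p-value.
Step 5: p-value = 0.412121; compare to alpha = 0.1. fail to reject H0.

U_X = 19, p = 0.412121, fail to reject H0 at alpha = 0.1.


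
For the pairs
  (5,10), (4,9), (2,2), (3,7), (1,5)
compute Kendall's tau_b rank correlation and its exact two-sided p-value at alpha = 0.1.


Step 1: Enumerate the 10 unordered pairs (i,j) with i<j and classify each by sign(x_j-x_i) * sign(y_j-y_i).
  (1,2):dx=-1,dy=-1->C; (1,3):dx=-3,dy=-8->C; (1,4):dx=-2,dy=-3->C; (1,5):dx=-4,dy=-5->C
  (2,3):dx=-2,dy=-7->C; (2,4):dx=-1,dy=-2->C; (2,5):dx=-3,dy=-4->C; (3,4):dx=+1,dy=+5->C
  (3,5):dx=-1,dy=+3->D; (4,5):dx=-2,dy=-2->C
Step 2: C = 9, D = 1, total pairs = 10.
Step 3: tau = (C - D)/(n(n-1)/2) = (9 - 1)/10 = 0.800000.
Step 4: Exact two-sided p-value (enumerate n! = 120 permutations of y under H0): p = 0.083333.
Step 5: alpha = 0.1. reject H0.

tau_b = 0.8000 (C=9, D=1), p = 0.083333, reject H0.


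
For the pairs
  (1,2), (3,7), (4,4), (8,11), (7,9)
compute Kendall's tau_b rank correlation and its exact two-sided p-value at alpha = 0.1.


Step 1: Enumerate the 10 unordered pairs (i,j) with i<j and classify each by sign(x_j-x_i) * sign(y_j-y_i).
  (1,2):dx=+2,dy=+5->C; (1,3):dx=+3,dy=+2->C; (1,4):dx=+7,dy=+9->C; (1,5):dx=+6,dy=+7->C
  (2,3):dx=+1,dy=-3->D; (2,4):dx=+5,dy=+4->C; (2,5):dx=+4,dy=+2->C; (3,4):dx=+4,dy=+7->C
  (3,5):dx=+3,dy=+5->C; (4,5):dx=-1,dy=-2->C
Step 2: C = 9, D = 1, total pairs = 10.
Step 3: tau = (C - D)/(n(n-1)/2) = (9 - 1)/10 = 0.800000.
Step 4: Exact two-sided p-value (enumerate n! = 120 permutations of y under H0): p = 0.083333.
Step 5: alpha = 0.1. reject H0.

tau_b = 0.8000 (C=9, D=1), p = 0.083333, reject H0.


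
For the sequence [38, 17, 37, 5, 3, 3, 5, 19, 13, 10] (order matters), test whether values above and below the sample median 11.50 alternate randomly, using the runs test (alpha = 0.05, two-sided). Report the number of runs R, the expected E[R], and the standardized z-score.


Step 1: Compute median = 11.50; label A = above, B = below.
Labels in order: AAABBBBAAB  (n_A = 5, n_B = 5)
Step 2: Count runs R = 4.
Step 3: Under H0 (random ordering), E[R] = 2*n_A*n_B/(n_A+n_B) + 1 = 2*5*5/10 + 1 = 6.0000.
        Var[R] = 2*n_A*n_B*(2*n_A*n_B - n_A - n_B) / ((n_A+n_B)^2 * (n_A+n_B-1)) = 2000/900 = 2.2222.
        SD[R] = 1.4907.
Step 4: Continuity-corrected z = (R + 0.5 - E[R]) / SD[R] = (4 + 0.5 - 6.0000) / 1.4907 = -1.0062.
Step 5: Two-sided p-value via normal approximation = 2*(1 - Phi(|z|)) = 0.314305.
Step 6: alpha = 0.05. fail to reject H0.

R = 4, z = -1.0062, p = 0.314305, fail to reject H0.


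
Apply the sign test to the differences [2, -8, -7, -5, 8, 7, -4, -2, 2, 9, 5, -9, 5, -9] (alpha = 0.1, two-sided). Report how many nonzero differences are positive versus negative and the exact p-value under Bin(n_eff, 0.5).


Step 1: Discard zero differences. Original n = 14; n_eff = number of nonzero differences = 14.
Nonzero differences (with sign): +2, -8, -7, -5, +8, +7, -4, -2, +2, +9, +5, -9, +5, -9
Step 2: Count signs: positive = 7, negative = 7.
Step 3: Under H0: P(positive) = 0.5, so the number of positives S ~ Bin(14, 0.5).
Step 4: Two-sided exact p-value = sum of Bin(14,0.5) probabilities at or below the observed probability = 1.000000.
Step 5: alpha = 0.1. fail to reject H0.

n_eff = 14, pos = 7, neg = 7, p = 1.000000, fail to reject H0.


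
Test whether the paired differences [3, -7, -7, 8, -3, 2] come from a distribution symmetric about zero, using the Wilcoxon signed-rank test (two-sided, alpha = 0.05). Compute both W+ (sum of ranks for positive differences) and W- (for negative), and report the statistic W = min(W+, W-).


Step 1: Drop any zero differences (none here) and take |d_i|.
|d| = [3, 7, 7, 8, 3, 2]
Step 2: Midrank |d_i| (ties get averaged ranks).
ranks: |3|->2.5, |7|->4.5, |7|->4.5, |8|->6, |3|->2.5, |2|->1
Step 3: Attach original signs; sum ranks with positive sign and with negative sign.
W+ = 2.5 + 6 + 1 = 9.5
W- = 4.5 + 4.5 + 2.5 = 11.5
(Check: W+ + W- = 21 should equal n(n+1)/2 = 21.)
Step 4: Test statistic W = min(W+, W-) = 9.5.
Step 5: Ties in |d|, so use the tie-corrected normal approximation.
        E[W] = n(n+1)/4 = 6*7/4 = 10.5.
        Tie groups: |d|=3 (t=2), |d|=7 (t=2); sum(t^3 - t) = 12.
        Var[W] = n(n+1)(2n+1)/24 - sum(t^3-t)/48 = 546/24 - 12/48 = 22.5.
        z = (W - E[W]) / sqrt(Var[W]) = (9.5 - 10.5) / 4.7434 = -0.2108.
        Two-sided p = 2*Phi(z) = 0.833029.
Step 6: alpha = 0.05. fail to reject H0.

W+ = 9.5, W- = 11.5, W = min = 9.5, p = 0.833029, fail to reject H0.


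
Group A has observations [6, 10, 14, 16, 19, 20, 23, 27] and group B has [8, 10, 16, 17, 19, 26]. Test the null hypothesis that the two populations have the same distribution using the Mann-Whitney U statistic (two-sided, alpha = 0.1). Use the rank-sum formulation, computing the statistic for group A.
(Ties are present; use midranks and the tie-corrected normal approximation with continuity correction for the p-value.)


Step 1: Combine and sort all 14 observations; assign midranks.
sorted (value, group): (6,X), (8,Y), (10,X), (10,Y), (14,X), (16,X), (16,Y), (17,Y), (19,X), (19,Y), (20,X), (23,X), (26,Y), (27,X)
ranks: 6->1, 8->2, 10->3.5, 10->3.5, 14->5, 16->6.5, 16->6.5, 17->8, 19->9.5, 19->9.5, 20->11, 23->12, 26->13, 27->14
Step 2: Rank sum for X: R1 = 1 + 3.5 + 5 + 6.5 + 9.5 + 11 + 12 + 14 = 62.5.
Step 3: U_X = R1 - n1(n1+1)/2 = 62.5 - 8*9/2 = 62.5 - 36 = 26.5.
       U_Y = n1*n2 - U_X = 48 - 26.5 = 21.5.
Step 4: Ties are present, so use the tie-corrected normal approximation (with continuity correction) for the p-value.
Step 5: p-value = 0.795593; compare to alpha = 0.1. fail to reject H0.

U_X = 26.5, p = 0.795593, fail to reject H0 at alpha = 0.1.


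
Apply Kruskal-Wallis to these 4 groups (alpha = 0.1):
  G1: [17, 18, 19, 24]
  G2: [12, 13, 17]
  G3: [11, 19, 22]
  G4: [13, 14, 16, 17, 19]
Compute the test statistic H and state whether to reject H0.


Step 1: Combine all N = 15 observations and assign midranks.
sorted (value, group, rank): (11,G3,1), (12,G2,2), (13,G2,3.5), (13,G4,3.5), (14,G4,5), (16,G4,6), (17,G1,8), (17,G2,8), (17,G4,8), (18,G1,10), (19,G1,12), (19,G3,12), (19,G4,12), (22,G3,14), (24,G1,15)
Step 2: Sum ranks within each group.
R_1 = 45 (n_1 = 4)
R_2 = 13.5 (n_2 = 3)
R_3 = 27 (n_3 = 3)
R_4 = 34.5 (n_4 = 5)
Step 3: H = 12/(N(N+1)) * sum(R_i^2/n_i) - 3(N+1)
     = 12/(15*16) * (45^2/4 + 13.5^2/3 + 27^2/3 + 34.5^2/5) - 3*16
     = 0.050000 * 1048.05 - 48
     = 4.402500.
Step 4: Ties present; correction factor C = 1 - 54/(15^3 - 15) = 0.983929. Corrected H = 4.402500 / 0.983929 = 4.474410.
Step 5: Under H0, H ~ chi^2(3); p-value = 0.214584.
Step 6: alpha = 0.1. fail to reject H0.

H = 4.4744, df = 3, p = 0.214584, fail to reject H0.


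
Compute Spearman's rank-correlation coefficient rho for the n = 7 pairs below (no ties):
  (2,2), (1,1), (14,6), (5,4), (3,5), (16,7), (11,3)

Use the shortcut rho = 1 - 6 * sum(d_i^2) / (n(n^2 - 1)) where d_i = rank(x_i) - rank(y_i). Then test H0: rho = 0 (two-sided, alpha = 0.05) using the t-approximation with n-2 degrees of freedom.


Step 1: Rank x and y separately (midranks; no ties here).
rank(x): 2->2, 1->1, 14->6, 5->4, 3->3, 16->7, 11->5
rank(y): 2->2, 1->1, 6->6, 4->4, 5->5, 7->7, 3->3
Step 2: d_i = R_x(i) - R_y(i); compute d_i^2.
  (2-2)^2=0, (1-1)^2=0, (6-6)^2=0, (4-4)^2=0, (3-5)^2=4, (7-7)^2=0, (5-3)^2=4
sum(d^2) = 8.
Step 3: rho = 1 - 6*8 / (7*(7^2 - 1)) = 1 - 48/336 = 0.857143.
Step 4: Under H0, t = rho * sqrt((n-2)/(1-rho^2)) = 3.7210 ~ t(5).
Step 5: Two-sided p-value from the t-distribution with 5 df = 0.013697.
Step 6: alpha = 0.05. reject H0.

rho = 0.8571, p = 0.013697, reject H0 at alpha = 0.05.


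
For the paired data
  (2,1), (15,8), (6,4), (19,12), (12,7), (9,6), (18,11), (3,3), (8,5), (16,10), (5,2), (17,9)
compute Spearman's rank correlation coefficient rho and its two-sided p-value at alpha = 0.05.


Step 1: Rank x and y separately (midranks; no ties here).
rank(x): 2->1, 15->8, 6->4, 19->12, 12->7, 9->6, 18->11, 3->2, 8->5, 16->9, 5->3, 17->10
rank(y): 1->1, 8->8, 4->4, 12->12, 7->7, 6->6, 11->11, 3->3, 5->5, 10->10, 2->2, 9->9
Step 2: d_i = R_x(i) - R_y(i); compute d_i^2.
  (1-1)^2=0, (8-8)^2=0, (4-4)^2=0, (12-12)^2=0, (7-7)^2=0, (6-6)^2=0, (11-11)^2=0, (2-3)^2=1, (5-5)^2=0, (9-10)^2=1, (3-2)^2=1, (10-9)^2=1
sum(d^2) = 4.
Step 3: rho = 1 - 6*4 / (12*(12^2 - 1)) = 1 - 24/1716 = 0.986014.
Step 4: Under H0, t = rho * sqrt((n-2)/(1-rho^2)) = 18.7088 ~ t(10).
Step 5: Two-sided p-value from the t-distribution with 10 df = 0.000000.
Step 6: alpha = 0.05. reject H0.

rho = 0.9860, p = 0.000000, reject H0 at alpha = 0.05.


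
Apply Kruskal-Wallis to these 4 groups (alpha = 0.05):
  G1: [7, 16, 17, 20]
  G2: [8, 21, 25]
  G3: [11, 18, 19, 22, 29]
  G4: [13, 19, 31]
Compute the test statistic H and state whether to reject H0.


Step 1: Combine all N = 15 observations and assign midranks.
sorted (value, group, rank): (7,G1,1), (8,G2,2), (11,G3,3), (13,G4,4), (16,G1,5), (17,G1,6), (18,G3,7), (19,G3,8.5), (19,G4,8.5), (20,G1,10), (21,G2,11), (22,G3,12), (25,G2,13), (29,G3,14), (31,G4,15)
Step 2: Sum ranks within each group.
R_1 = 22 (n_1 = 4)
R_2 = 26 (n_2 = 3)
R_3 = 44.5 (n_3 = 5)
R_4 = 27.5 (n_4 = 3)
Step 3: H = 12/(N(N+1)) * sum(R_i^2/n_i) - 3(N+1)
     = 12/(15*16) * (22^2/4 + 26^2/3 + 44.5^2/5 + 27.5^2/3) - 3*16
     = 0.050000 * 994.467 - 48
     = 1.723333.
Step 4: Ties present; correction factor C = 1 - 6/(15^3 - 15) = 0.998214. Corrected H = 1.723333 / 0.998214 = 1.726416.
Step 5: Under H0, H ~ chi^2(3); p-value = 0.631077.
Step 6: alpha = 0.05. fail to reject H0.

H = 1.7264, df = 3, p = 0.631077, fail to reject H0.


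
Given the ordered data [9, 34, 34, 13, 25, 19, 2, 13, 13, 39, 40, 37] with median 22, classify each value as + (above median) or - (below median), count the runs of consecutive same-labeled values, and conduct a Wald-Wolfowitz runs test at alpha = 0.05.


Step 1: Compute median = 22; label A = above, B = below.
Labels in order: BAABABBBBAAA  (n_A = 6, n_B = 6)
Step 2: Count runs R = 6.
Step 3: Under H0 (random ordering), E[R] = 2*n_A*n_B/(n_A+n_B) + 1 = 2*6*6/12 + 1 = 7.0000.
        Var[R] = 2*n_A*n_B*(2*n_A*n_B - n_A - n_B) / ((n_A+n_B)^2 * (n_A+n_B-1)) = 4320/1584 = 2.7273.
        SD[R] = 1.6514.
Step 4: Continuity-corrected z = (R + 0.5 - E[R]) / SD[R] = (6 + 0.5 - 7.0000) / 1.6514 = -0.3028.
Step 5: Two-sided p-value via normal approximation = 2*(1 - Phi(|z|)) = 0.762069.
Step 6: alpha = 0.05. fail to reject H0.

R = 6, z = -0.3028, p = 0.762069, fail to reject H0.


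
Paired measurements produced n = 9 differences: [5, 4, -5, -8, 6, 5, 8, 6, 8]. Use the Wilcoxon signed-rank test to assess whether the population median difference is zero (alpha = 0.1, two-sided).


Step 1: Drop any zero differences (none here) and take |d_i|.
|d| = [5, 4, 5, 8, 6, 5, 8, 6, 8]
Step 2: Midrank |d_i| (ties get averaged ranks).
ranks: |5|->3, |4|->1, |5|->3, |8|->8, |6|->5.5, |5|->3, |8|->8, |6|->5.5, |8|->8
Step 3: Attach original signs; sum ranks with positive sign and with negative sign.
W+ = 3 + 1 + 5.5 + 3 + 8 + 5.5 + 8 = 34
W- = 3 + 8 = 11
(Check: W+ + W- = 45 should equal n(n+1)/2 = 45.)
Step 4: Test statistic W = min(W+, W-) = 11.
Step 5: Ties in |d|, so use the tie-corrected normal approximation.
        E[W] = n(n+1)/4 = 9*10/4 = 22.5.
        Tie groups: |d|=5 (t=3), |d|=6 (t=2), |d|=8 (t=3); sum(t^3 - t) = 54.
        Var[W] = n(n+1)(2n+1)/24 - sum(t^3-t)/48 = 1710/24 - 54/48 = 70.125.
        z = (W - E[W]) / sqrt(Var[W]) = (11 - 22.5) / 8.3741 = -1.3733.
        Two-sided p = 2*Phi(z) = 0.169663.
Step 6: alpha = 0.1. fail to reject H0.

W+ = 34, W- = 11, W = min = 11, p = 0.169663, fail to reject H0.


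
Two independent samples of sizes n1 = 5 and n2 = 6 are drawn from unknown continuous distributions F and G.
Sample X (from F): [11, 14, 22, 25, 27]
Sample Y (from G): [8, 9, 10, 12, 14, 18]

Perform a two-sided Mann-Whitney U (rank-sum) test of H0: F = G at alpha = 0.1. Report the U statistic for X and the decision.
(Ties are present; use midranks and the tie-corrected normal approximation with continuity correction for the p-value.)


Step 1: Combine and sort all 11 observations; assign midranks.
sorted (value, group): (8,Y), (9,Y), (10,Y), (11,X), (12,Y), (14,X), (14,Y), (18,Y), (22,X), (25,X), (27,X)
ranks: 8->1, 9->2, 10->3, 11->4, 12->5, 14->6.5, 14->6.5, 18->8, 22->9, 25->10, 27->11
Step 2: Rank sum for X: R1 = 4 + 6.5 + 9 + 10 + 11 = 40.5.
Step 3: U_X = R1 - n1(n1+1)/2 = 40.5 - 5*6/2 = 40.5 - 15 = 25.5.
       U_Y = n1*n2 - U_X = 30 - 25.5 = 4.5.
Step 4: Ties are present, so use the tie-corrected normal approximation (with continuity correction) for the p-value.
Step 5: p-value = 0.067264; compare to alpha = 0.1. reject H0.

U_X = 25.5, p = 0.067264, reject H0 at alpha = 0.1.


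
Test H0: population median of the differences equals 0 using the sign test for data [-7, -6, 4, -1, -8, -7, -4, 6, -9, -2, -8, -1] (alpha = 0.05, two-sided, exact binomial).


Step 1: Discard zero differences. Original n = 12; n_eff = number of nonzero differences = 12.
Nonzero differences (with sign): -7, -6, +4, -1, -8, -7, -4, +6, -9, -2, -8, -1
Step 2: Count signs: positive = 2, negative = 10.
Step 3: Under H0: P(positive) = 0.5, so the number of positives S ~ Bin(12, 0.5).
Step 4: Two-sided exact p-value = sum of Bin(12,0.5) probabilities at or below the observed probability = 0.038574.
Step 5: alpha = 0.05. reject H0.

n_eff = 12, pos = 2, neg = 10, p = 0.038574, reject H0.


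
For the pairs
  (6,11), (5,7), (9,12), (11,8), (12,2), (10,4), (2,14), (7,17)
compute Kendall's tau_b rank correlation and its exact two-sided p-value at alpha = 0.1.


Step 1: Enumerate the 28 unordered pairs (i,j) with i<j and classify each by sign(x_j-x_i) * sign(y_j-y_i).
  (1,2):dx=-1,dy=-4->C; (1,3):dx=+3,dy=+1->C; (1,4):dx=+5,dy=-3->D; (1,5):dx=+6,dy=-9->D
  (1,6):dx=+4,dy=-7->D; (1,7):dx=-4,dy=+3->D; (1,8):dx=+1,dy=+6->C; (2,3):dx=+4,dy=+5->C
  (2,4):dx=+6,dy=+1->C; (2,5):dx=+7,dy=-5->D; (2,6):dx=+5,dy=-3->D; (2,7):dx=-3,dy=+7->D
  (2,8):dx=+2,dy=+10->C; (3,4):dx=+2,dy=-4->D; (3,5):dx=+3,dy=-10->D; (3,6):dx=+1,dy=-8->D
  (3,7):dx=-7,dy=+2->D; (3,8):dx=-2,dy=+5->D; (4,5):dx=+1,dy=-6->D; (4,6):dx=-1,dy=-4->C
  (4,7):dx=-9,dy=+6->D; (4,8):dx=-4,dy=+9->D; (5,6):dx=-2,dy=+2->D; (5,7):dx=-10,dy=+12->D
  (5,8):dx=-5,dy=+15->D; (6,7):dx=-8,dy=+10->D; (6,8):dx=-3,dy=+13->D; (7,8):dx=+5,dy=+3->C
Step 2: C = 8, D = 20, total pairs = 28.
Step 3: tau = (C - D)/(n(n-1)/2) = (8 - 20)/28 = -0.428571.
Step 4: Exact two-sided p-value (enumerate n! = 40320 permutations of y under H0): p = 0.178869.
Step 5: alpha = 0.1. fail to reject H0.

tau_b = -0.4286 (C=8, D=20), p = 0.178869, fail to reject H0.


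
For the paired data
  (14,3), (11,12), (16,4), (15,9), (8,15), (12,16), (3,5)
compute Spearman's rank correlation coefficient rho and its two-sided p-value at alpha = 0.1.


Step 1: Rank x and y separately (midranks; no ties here).
rank(x): 14->5, 11->3, 16->7, 15->6, 8->2, 12->4, 3->1
rank(y): 3->1, 12->5, 4->2, 9->4, 15->6, 16->7, 5->3
Step 2: d_i = R_x(i) - R_y(i); compute d_i^2.
  (5-1)^2=16, (3-5)^2=4, (7-2)^2=25, (6-4)^2=4, (2-6)^2=16, (4-7)^2=9, (1-3)^2=4
sum(d^2) = 78.
Step 3: rho = 1 - 6*78 / (7*(7^2 - 1)) = 1 - 468/336 = -0.392857.
Step 4: Under H0, t = rho * sqrt((n-2)/(1-rho^2)) = -0.9553 ~ t(5).
Step 5: Two-sided p-value from the t-distribution with 5 df = 0.383317.
Step 6: alpha = 0.1. fail to reject H0.

rho = -0.3929, p = 0.383317, fail to reject H0 at alpha = 0.1.


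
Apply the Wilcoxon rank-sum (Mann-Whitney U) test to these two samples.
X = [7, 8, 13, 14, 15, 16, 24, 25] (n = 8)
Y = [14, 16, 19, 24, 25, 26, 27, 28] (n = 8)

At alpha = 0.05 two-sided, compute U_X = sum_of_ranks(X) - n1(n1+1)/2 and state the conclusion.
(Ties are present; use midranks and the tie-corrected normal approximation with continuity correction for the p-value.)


Step 1: Combine and sort all 16 observations; assign midranks.
sorted (value, group): (7,X), (8,X), (13,X), (14,X), (14,Y), (15,X), (16,X), (16,Y), (19,Y), (24,X), (24,Y), (25,X), (25,Y), (26,Y), (27,Y), (28,Y)
ranks: 7->1, 8->2, 13->3, 14->4.5, 14->4.5, 15->6, 16->7.5, 16->7.5, 19->9, 24->10.5, 24->10.5, 25->12.5, 25->12.5, 26->14, 27->15, 28->16
Step 2: Rank sum for X: R1 = 1 + 2 + 3 + 4.5 + 6 + 7.5 + 10.5 + 12.5 = 47.
Step 3: U_X = R1 - n1(n1+1)/2 = 47 - 8*9/2 = 47 - 36 = 11.
       U_Y = n1*n2 - U_X = 64 - 11 = 53.
Step 4: Ties are present, so use the tie-corrected normal approximation (with continuity correction) for the p-value.
Step 5: p-value = 0.030828; compare to alpha = 0.05. reject H0.

U_X = 11, p = 0.030828, reject H0 at alpha = 0.05.


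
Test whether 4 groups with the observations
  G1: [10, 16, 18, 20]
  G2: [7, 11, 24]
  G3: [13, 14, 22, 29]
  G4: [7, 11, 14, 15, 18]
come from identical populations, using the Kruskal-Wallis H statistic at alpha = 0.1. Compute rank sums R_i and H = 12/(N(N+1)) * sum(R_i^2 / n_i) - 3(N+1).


Step 1: Combine all N = 16 observations and assign midranks.
sorted (value, group, rank): (7,G2,1.5), (7,G4,1.5), (10,G1,3), (11,G2,4.5), (11,G4,4.5), (13,G3,6), (14,G3,7.5), (14,G4,7.5), (15,G4,9), (16,G1,10), (18,G1,11.5), (18,G4,11.5), (20,G1,13), (22,G3,14), (24,G2,15), (29,G3,16)
Step 2: Sum ranks within each group.
R_1 = 37.5 (n_1 = 4)
R_2 = 21 (n_2 = 3)
R_3 = 43.5 (n_3 = 4)
R_4 = 34 (n_4 = 5)
Step 3: H = 12/(N(N+1)) * sum(R_i^2/n_i) - 3(N+1)
     = 12/(16*17) * (37.5^2/4 + 21^2/3 + 43.5^2/4 + 34^2/5) - 3*17
     = 0.044118 * 1202.83 - 51
     = 2.065809.
Step 4: Ties present; correction factor C = 1 - 24/(16^3 - 16) = 0.994118. Corrected H = 2.065809 / 0.994118 = 2.078033.
Step 5: Under H0, H ~ chi^2(3); p-value = 0.556370.
Step 6: alpha = 0.1. fail to reject H0.

H = 2.0780, df = 3, p = 0.556370, fail to reject H0.


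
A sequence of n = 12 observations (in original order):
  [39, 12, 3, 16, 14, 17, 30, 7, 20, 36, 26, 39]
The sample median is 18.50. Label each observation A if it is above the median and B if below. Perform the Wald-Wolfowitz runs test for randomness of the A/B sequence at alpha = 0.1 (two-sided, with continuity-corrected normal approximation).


Step 1: Compute median = 18.50; label A = above, B = below.
Labels in order: ABBBBBABAAAA  (n_A = 6, n_B = 6)
Step 2: Count runs R = 5.
Step 3: Under H0 (random ordering), E[R] = 2*n_A*n_B/(n_A+n_B) + 1 = 2*6*6/12 + 1 = 7.0000.
        Var[R] = 2*n_A*n_B*(2*n_A*n_B - n_A - n_B) / ((n_A+n_B)^2 * (n_A+n_B-1)) = 4320/1584 = 2.7273.
        SD[R] = 1.6514.
Step 4: Continuity-corrected z = (R + 0.5 - E[R]) / SD[R] = (5 + 0.5 - 7.0000) / 1.6514 = -0.9083.
Step 5: Two-sided p-value via normal approximation = 2*(1 - Phi(|z|)) = 0.363722.
Step 6: alpha = 0.1. fail to reject H0.

R = 5, z = -0.9083, p = 0.363722, fail to reject H0.


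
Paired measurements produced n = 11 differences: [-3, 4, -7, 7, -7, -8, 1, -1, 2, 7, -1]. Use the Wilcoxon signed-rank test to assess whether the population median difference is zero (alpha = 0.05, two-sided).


Step 1: Drop any zero differences (none here) and take |d_i|.
|d| = [3, 4, 7, 7, 7, 8, 1, 1, 2, 7, 1]
Step 2: Midrank |d_i| (ties get averaged ranks).
ranks: |3|->5, |4|->6, |7|->8.5, |7|->8.5, |7|->8.5, |8|->11, |1|->2, |1|->2, |2|->4, |7|->8.5, |1|->2
Step 3: Attach original signs; sum ranks with positive sign and with negative sign.
W+ = 6 + 8.5 + 2 + 4 + 8.5 = 29
W- = 5 + 8.5 + 8.5 + 11 + 2 + 2 = 37
(Check: W+ + W- = 66 should equal n(n+1)/2 = 66.)
Step 4: Test statistic W = min(W+, W-) = 29.
Step 5: Ties in |d|, so use the tie-corrected normal approximation.
        E[W] = n(n+1)/4 = 11*12/4 = 33.
        Tie groups: |d|=1 (t=3), |d|=7 (t=4); sum(t^3 - t) = 84.
        Var[W] = n(n+1)(2n+1)/24 - sum(t^3-t)/48 = 3036/24 - 84/48 = 124.75.
        z = (W - E[W]) / sqrt(Var[W]) = (29 - 33) / 11.1692 = -0.3581.
        Two-sided p = 2*Phi(z) = 0.720247.
Step 6: alpha = 0.05. fail to reject H0.

W+ = 29, W- = 37, W = min = 29, p = 0.720247, fail to reject H0.


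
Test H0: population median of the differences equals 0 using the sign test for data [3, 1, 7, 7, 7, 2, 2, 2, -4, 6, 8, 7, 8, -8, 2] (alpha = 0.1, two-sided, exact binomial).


Step 1: Discard zero differences. Original n = 15; n_eff = number of nonzero differences = 15.
Nonzero differences (with sign): +3, +1, +7, +7, +7, +2, +2, +2, -4, +6, +8, +7, +8, -8, +2
Step 2: Count signs: positive = 13, negative = 2.
Step 3: Under H0: P(positive) = 0.5, so the number of positives S ~ Bin(15, 0.5).
Step 4: Two-sided exact p-value = sum of Bin(15,0.5) probabilities at or below the observed probability = 0.007385.
Step 5: alpha = 0.1. reject H0.

n_eff = 15, pos = 13, neg = 2, p = 0.007385, reject H0.


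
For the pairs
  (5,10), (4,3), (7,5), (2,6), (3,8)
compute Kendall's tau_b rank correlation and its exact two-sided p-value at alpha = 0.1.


Step 1: Enumerate the 10 unordered pairs (i,j) with i<j and classify each by sign(x_j-x_i) * sign(y_j-y_i).
  (1,2):dx=-1,dy=-7->C; (1,3):dx=+2,dy=-5->D; (1,4):dx=-3,dy=-4->C; (1,5):dx=-2,dy=-2->C
  (2,3):dx=+3,dy=+2->C; (2,4):dx=-2,dy=+3->D; (2,5):dx=-1,dy=+5->D; (3,4):dx=-5,dy=+1->D
  (3,5):dx=-4,dy=+3->D; (4,5):dx=+1,dy=+2->C
Step 2: C = 5, D = 5, total pairs = 10.
Step 3: tau = (C - D)/(n(n-1)/2) = (5 - 5)/10 = 0.000000.
Step 4: Exact two-sided p-value (enumerate n! = 120 permutations of y under H0): p = 1.000000.
Step 5: alpha = 0.1. fail to reject H0.

tau_b = 0.0000 (C=5, D=5), p = 1.000000, fail to reject H0.


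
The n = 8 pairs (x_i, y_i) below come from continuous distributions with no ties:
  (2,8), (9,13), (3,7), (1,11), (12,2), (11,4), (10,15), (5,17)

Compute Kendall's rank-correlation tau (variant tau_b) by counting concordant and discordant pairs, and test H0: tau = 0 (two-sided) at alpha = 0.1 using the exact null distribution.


Step 1: Enumerate the 28 unordered pairs (i,j) with i<j and classify each by sign(x_j-x_i) * sign(y_j-y_i).
  (1,2):dx=+7,dy=+5->C; (1,3):dx=+1,dy=-1->D; (1,4):dx=-1,dy=+3->D; (1,5):dx=+10,dy=-6->D
  (1,6):dx=+9,dy=-4->D; (1,7):dx=+8,dy=+7->C; (1,8):dx=+3,dy=+9->C; (2,3):dx=-6,dy=-6->C
  (2,4):dx=-8,dy=-2->C; (2,5):dx=+3,dy=-11->D; (2,6):dx=+2,dy=-9->D; (2,7):dx=+1,dy=+2->C
  (2,8):dx=-4,dy=+4->D; (3,4):dx=-2,dy=+4->D; (3,5):dx=+9,dy=-5->D; (3,6):dx=+8,dy=-3->D
  (3,7):dx=+7,dy=+8->C; (3,8):dx=+2,dy=+10->C; (4,5):dx=+11,dy=-9->D; (4,6):dx=+10,dy=-7->D
  (4,7):dx=+9,dy=+4->C; (4,8):dx=+4,dy=+6->C; (5,6):dx=-1,dy=+2->D; (5,7):dx=-2,dy=+13->D
  (5,8):dx=-7,dy=+15->D; (6,7):dx=-1,dy=+11->D; (6,8):dx=-6,dy=+13->D; (7,8):dx=-5,dy=+2->D
Step 2: C = 10, D = 18, total pairs = 28.
Step 3: tau = (C - D)/(n(n-1)/2) = (10 - 18)/28 = -0.285714.
Step 4: Exact two-sided p-value (enumerate n! = 40320 permutations of y under H0): p = 0.398760.
Step 5: alpha = 0.1. fail to reject H0.

tau_b = -0.2857 (C=10, D=18), p = 0.398760, fail to reject H0.


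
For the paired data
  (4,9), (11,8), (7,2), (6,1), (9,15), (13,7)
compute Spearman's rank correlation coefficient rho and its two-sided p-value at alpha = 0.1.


Step 1: Rank x and y separately (midranks; no ties here).
rank(x): 4->1, 11->5, 7->3, 6->2, 9->4, 13->6
rank(y): 9->5, 8->4, 2->2, 1->1, 15->6, 7->3
Step 2: d_i = R_x(i) - R_y(i); compute d_i^2.
  (1-5)^2=16, (5-4)^2=1, (3-2)^2=1, (2-1)^2=1, (4-6)^2=4, (6-3)^2=9
sum(d^2) = 32.
Step 3: rho = 1 - 6*32 / (6*(6^2 - 1)) = 1 - 192/210 = 0.085714.
Step 4: Under H0, t = rho * sqrt((n-2)/(1-rho^2)) = 0.1721 ~ t(4).
Step 5: Two-sided p-value from the t-distribution with 4 df = 0.871743.
Step 6: alpha = 0.1. fail to reject H0.

rho = 0.0857, p = 0.871743, fail to reject H0 at alpha = 0.1.


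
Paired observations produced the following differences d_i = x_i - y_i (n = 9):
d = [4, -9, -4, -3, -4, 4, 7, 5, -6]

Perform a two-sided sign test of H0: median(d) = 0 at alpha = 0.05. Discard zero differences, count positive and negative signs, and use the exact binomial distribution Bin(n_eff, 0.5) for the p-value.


Step 1: Discard zero differences. Original n = 9; n_eff = number of nonzero differences = 9.
Nonzero differences (with sign): +4, -9, -4, -3, -4, +4, +7, +5, -6
Step 2: Count signs: positive = 4, negative = 5.
Step 3: Under H0: P(positive) = 0.5, so the number of positives S ~ Bin(9, 0.5).
Step 4: Two-sided exact p-value = sum of Bin(9,0.5) probabilities at or below the observed probability = 1.000000.
Step 5: alpha = 0.05. fail to reject H0.

n_eff = 9, pos = 4, neg = 5, p = 1.000000, fail to reject H0.


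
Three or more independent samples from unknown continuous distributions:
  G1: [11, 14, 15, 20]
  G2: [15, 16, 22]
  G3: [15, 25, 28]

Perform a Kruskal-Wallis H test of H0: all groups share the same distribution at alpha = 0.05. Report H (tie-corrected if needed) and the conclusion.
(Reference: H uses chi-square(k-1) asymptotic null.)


Step 1: Combine all N = 10 observations and assign midranks.
sorted (value, group, rank): (11,G1,1), (14,G1,2), (15,G1,4), (15,G2,4), (15,G3,4), (16,G2,6), (20,G1,7), (22,G2,8), (25,G3,9), (28,G3,10)
Step 2: Sum ranks within each group.
R_1 = 14 (n_1 = 4)
R_2 = 18 (n_2 = 3)
R_3 = 23 (n_3 = 3)
Step 3: H = 12/(N(N+1)) * sum(R_i^2/n_i) - 3(N+1)
     = 12/(10*11) * (14^2/4 + 18^2/3 + 23^2/3) - 3*11
     = 0.109091 * 333.333 - 33
     = 3.363636.
Step 4: Ties present; correction factor C = 1 - 24/(10^3 - 10) = 0.975758. Corrected H = 3.363636 / 0.975758 = 3.447205.
Step 5: Under H0, H ~ chi^2(2); p-value = 0.178422.
Step 6: alpha = 0.05. fail to reject H0.

H = 3.4472, df = 2, p = 0.178422, fail to reject H0.


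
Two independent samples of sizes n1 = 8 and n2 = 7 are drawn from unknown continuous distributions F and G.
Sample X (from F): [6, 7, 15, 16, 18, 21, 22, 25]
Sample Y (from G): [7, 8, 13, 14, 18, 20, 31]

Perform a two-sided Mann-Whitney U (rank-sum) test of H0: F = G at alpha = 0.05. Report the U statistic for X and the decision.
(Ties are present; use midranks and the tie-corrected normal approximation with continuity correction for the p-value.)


Step 1: Combine and sort all 15 observations; assign midranks.
sorted (value, group): (6,X), (7,X), (7,Y), (8,Y), (13,Y), (14,Y), (15,X), (16,X), (18,X), (18,Y), (20,Y), (21,X), (22,X), (25,X), (31,Y)
ranks: 6->1, 7->2.5, 7->2.5, 8->4, 13->5, 14->6, 15->7, 16->8, 18->9.5, 18->9.5, 20->11, 21->12, 22->13, 25->14, 31->15
Step 2: Rank sum for X: R1 = 1 + 2.5 + 7 + 8 + 9.5 + 12 + 13 + 14 = 67.
Step 3: U_X = R1 - n1(n1+1)/2 = 67 - 8*9/2 = 67 - 36 = 31.
       U_Y = n1*n2 - U_X = 56 - 31 = 25.
Step 4: Ties are present, so use the tie-corrected normal approximation (with continuity correction) for the p-value.
Step 5: p-value = 0.771941; compare to alpha = 0.05. fail to reject H0.

U_X = 31, p = 0.771941, fail to reject H0 at alpha = 0.05.


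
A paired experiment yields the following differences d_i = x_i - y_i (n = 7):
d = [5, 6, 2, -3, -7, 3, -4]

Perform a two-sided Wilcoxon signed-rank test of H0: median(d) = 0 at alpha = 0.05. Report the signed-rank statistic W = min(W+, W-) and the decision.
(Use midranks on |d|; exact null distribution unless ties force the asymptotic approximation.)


Step 1: Drop any zero differences (none here) and take |d_i|.
|d| = [5, 6, 2, 3, 7, 3, 4]
Step 2: Midrank |d_i| (ties get averaged ranks).
ranks: |5|->5, |6|->6, |2|->1, |3|->2.5, |7|->7, |3|->2.5, |4|->4
Step 3: Attach original signs; sum ranks with positive sign and with negative sign.
W+ = 5 + 6 + 1 + 2.5 = 14.5
W- = 2.5 + 7 + 4 = 13.5
(Check: W+ + W- = 28 should equal n(n+1)/2 = 28.)
Step 4: Test statistic W = min(W+, W-) = 13.5.
Step 5: Ties in |d|, so use the tie-corrected normal approximation.
        E[W] = n(n+1)/4 = 7*8/4 = 14.
        Tie groups: |d|=3 (t=2); sum(t^3 - t) = 6.
        Var[W] = n(n+1)(2n+1)/24 - sum(t^3-t)/48 = 840/24 - 6/48 = 34.875.
        z = (W - E[W]) / sqrt(Var[W]) = (13.5 - 14) / 5.9055 = -0.0847.
        Two-sided p = 2*Phi(z) = 0.932526.
Step 6: alpha = 0.05. fail to reject H0.

W+ = 14.5, W- = 13.5, W = min = 13.5, p = 0.932526, fail to reject H0.


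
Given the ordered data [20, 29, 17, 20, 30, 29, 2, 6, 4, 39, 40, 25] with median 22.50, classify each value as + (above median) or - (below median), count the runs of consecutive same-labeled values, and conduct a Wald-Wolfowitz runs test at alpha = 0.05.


Step 1: Compute median = 22.50; label A = above, B = below.
Labels in order: BABBAABBBAAA  (n_A = 6, n_B = 6)
Step 2: Count runs R = 6.
Step 3: Under H0 (random ordering), E[R] = 2*n_A*n_B/(n_A+n_B) + 1 = 2*6*6/12 + 1 = 7.0000.
        Var[R] = 2*n_A*n_B*(2*n_A*n_B - n_A - n_B) / ((n_A+n_B)^2 * (n_A+n_B-1)) = 4320/1584 = 2.7273.
        SD[R] = 1.6514.
Step 4: Continuity-corrected z = (R + 0.5 - E[R]) / SD[R] = (6 + 0.5 - 7.0000) / 1.6514 = -0.3028.
Step 5: Two-sided p-value via normal approximation = 2*(1 - Phi(|z|)) = 0.762069.
Step 6: alpha = 0.05. fail to reject H0.

R = 6, z = -0.3028, p = 0.762069, fail to reject H0.


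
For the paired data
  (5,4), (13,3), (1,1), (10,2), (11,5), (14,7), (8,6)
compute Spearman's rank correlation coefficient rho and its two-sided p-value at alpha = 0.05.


Step 1: Rank x and y separately (midranks; no ties here).
rank(x): 5->2, 13->6, 1->1, 10->4, 11->5, 14->7, 8->3
rank(y): 4->4, 3->3, 1->1, 2->2, 5->5, 7->7, 6->6
Step 2: d_i = R_x(i) - R_y(i); compute d_i^2.
  (2-4)^2=4, (6-3)^2=9, (1-1)^2=0, (4-2)^2=4, (5-5)^2=0, (7-7)^2=0, (3-6)^2=9
sum(d^2) = 26.
Step 3: rho = 1 - 6*26 / (7*(7^2 - 1)) = 1 - 156/336 = 0.535714.
Step 4: Under H0, t = rho * sqrt((n-2)/(1-rho^2)) = 1.4186 ~ t(5).
Step 5: Two-sided p-value from the t-distribution with 5 df = 0.215217.
Step 6: alpha = 0.05. fail to reject H0.

rho = 0.5357, p = 0.215217, fail to reject H0 at alpha = 0.05.


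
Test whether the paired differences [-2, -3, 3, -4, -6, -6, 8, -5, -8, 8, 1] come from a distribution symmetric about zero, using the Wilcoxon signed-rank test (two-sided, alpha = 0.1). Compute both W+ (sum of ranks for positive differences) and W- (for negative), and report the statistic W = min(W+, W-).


Step 1: Drop any zero differences (none here) and take |d_i|.
|d| = [2, 3, 3, 4, 6, 6, 8, 5, 8, 8, 1]
Step 2: Midrank |d_i| (ties get averaged ranks).
ranks: |2|->2, |3|->3.5, |3|->3.5, |4|->5, |6|->7.5, |6|->7.5, |8|->10, |5|->6, |8|->10, |8|->10, |1|->1
Step 3: Attach original signs; sum ranks with positive sign and with negative sign.
W+ = 3.5 + 10 + 10 + 1 = 24.5
W- = 2 + 3.5 + 5 + 7.5 + 7.5 + 6 + 10 = 41.5
(Check: W+ + W- = 66 should equal n(n+1)/2 = 66.)
Step 4: Test statistic W = min(W+, W-) = 24.5.
Step 5: Ties in |d|, so use the tie-corrected normal approximation.
        E[W] = n(n+1)/4 = 11*12/4 = 33.
        Tie groups: |d|=3 (t=2), |d|=6 (t=2), |d|=8 (t=3); sum(t^3 - t) = 36.
        Var[W] = n(n+1)(2n+1)/24 - sum(t^3-t)/48 = 3036/24 - 36/48 = 125.75.
        z = (W - E[W]) / sqrt(Var[W]) = (24.5 - 33) / 11.2138 = -0.7580.
        Two-sided p = 2*Phi(z) = 0.448455.
Step 6: alpha = 0.1. fail to reject H0.

W+ = 24.5, W- = 41.5, W = min = 24.5, p = 0.448455, fail to reject H0.


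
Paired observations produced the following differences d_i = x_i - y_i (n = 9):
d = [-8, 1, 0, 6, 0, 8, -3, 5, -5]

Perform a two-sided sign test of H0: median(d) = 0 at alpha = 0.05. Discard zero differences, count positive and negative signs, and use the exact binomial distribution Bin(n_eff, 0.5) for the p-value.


Step 1: Discard zero differences. Original n = 9; n_eff = number of nonzero differences = 7.
Nonzero differences (with sign): -8, +1, +6, +8, -3, +5, -5
Step 2: Count signs: positive = 4, negative = 3.
Step 3: Under H0: P(positive) = 0.5, so the number of positives S ~ Bin(7, 0.5).
Step 4: Two-sided exact p-value = sum of Bin(7,0.5) probabilities at or below the observed probability = 1.000000.
Step 5: alpha = 0.05. fail to reject H0.

n_eff = 7, pos = 4, neg = 3, p = 1.000000, fail to reject H0.


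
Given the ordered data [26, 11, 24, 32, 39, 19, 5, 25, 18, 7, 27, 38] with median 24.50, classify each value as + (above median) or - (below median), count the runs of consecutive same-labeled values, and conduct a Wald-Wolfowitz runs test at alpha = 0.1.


Step 1: Compute median = 24.50; label A = above, B = below.
Labels in order: ABBAABBABBAA  (n_A = 6, n_B = 6)
Step 2: Count runs R = 7.
Step 3: Under H0 (random ordering), E[R] = 2*n_A*n_B/(n_A+n_B) + 1 = 2*6*6/12 + 1 = 7.0000.
        Var[R] = 2*n_A*n_B*(2*n_A*n_B - n_A - n_B) / ((n_A+n_B)^2 * (n_A+n_B-1)) = 4320/1584 = 2.7273.
        SD[R] = 1.6514.
Step 4: R = E[R], so z = 0 with no continuity correction.
Step 5: Two-sided p-value via normal approximation = 2*(1 - Phi(|z|)) = 1.000000.
Step 6: alpha = 0.1. fail to reject H0.

R = 7, z = 0.0000, p = 1.000000, fail to reject H0.


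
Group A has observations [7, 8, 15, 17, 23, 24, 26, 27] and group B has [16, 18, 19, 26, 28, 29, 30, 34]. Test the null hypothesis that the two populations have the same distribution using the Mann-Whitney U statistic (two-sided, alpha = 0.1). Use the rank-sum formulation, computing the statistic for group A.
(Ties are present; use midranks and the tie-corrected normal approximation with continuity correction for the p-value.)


Step 1: Combine and sort all 16 observations; assign midranks.
sorted (value, group): (7,X), (8,X), (15,X), (16,Y), (17,X), (18,Y), (19,Y), (23,X), (24,X), (26,X), (26,Y), (27,X), (28,Y), (29,Y), (30,Y), (34,Y)
ranks: 7->1, 8->2, 15->3, 16->4, 17->5, 18->6, 19->7, 23->8, 24->9, 26->10.5, 26->10.5, 27->12, 28->13, 29->14, 30->15, 34->16
Step 2: Rank sum for X: R1 = 1 + 2 + 3 + 5 + 8 + 9 + 10.5 + 12 = 50.5.
Step 3: U_X = R1 - n1(n1+1)/2 = 50.5 - 8*9/2 = 50.5 - 36 = 14.5.
       U_Y = n1*n2 - U_X = 64 - 14.5 = 49.5.
Step 4: Ties are present, so use the tie-corrected normal approximation (with continuity correction) for the p-value.
Step 5: p-value = 0.073991; compare to alpha = 0.1. reject H0.

U_X = 14.5, p = 0.073991, reject H0 at alpha = 0.1.


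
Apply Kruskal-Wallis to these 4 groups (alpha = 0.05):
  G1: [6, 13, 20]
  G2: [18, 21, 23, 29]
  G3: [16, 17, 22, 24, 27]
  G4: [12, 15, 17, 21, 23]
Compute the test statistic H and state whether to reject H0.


Step 1: Combine all N = 17 observations and assign midranks.
sorted (value, group, rank): (6,G1,1), (12,G4,2), (13,G1,3), (15,G4,4), (16,G3,5), (17,G3,6.5), (17,G4,6.5), (18,G2,8), (20,G1,9), (21,G2,10.5), (21,G4,10.5), (22,G3,12), (23,G2,13.5), (23,G4,13.5), (24,G3,15), (27,G3,16), (29,G2,17)
Step 2: Sum ranks within each group.
R_1 = 13 (n_1 = 3)
R_2 = 49 (n_2 = 4)
R_3 = 54.5 (n_3 = 5)
R_4 = 36.5 (n_4 = 5)
Step 3: H = 12/(N(N+1)) * sum(R_i^2/n_i) - 3(N+1)
     = 12/(17*18) * (13^2/3 + 49^2/4 + 54.5^2/5 + 36.5^2/5) - 3*18
     = 0.039216 * 1517.08 - 54
     = 5.493464.
Step 4: Ties present; correction factor C = 1 - 18/(17^3 - 17) = 0.996324. Corrected H = 5.493464 / 0.996324 = 5.513735.
Step 5: Under H0, H ~ chi^2(3); p-value = 0.137819.
Step 6: alpha = 0.05. fail to reject H0.

H = 5.5137, df = 3, p = 0.137819, fail to reject H0.


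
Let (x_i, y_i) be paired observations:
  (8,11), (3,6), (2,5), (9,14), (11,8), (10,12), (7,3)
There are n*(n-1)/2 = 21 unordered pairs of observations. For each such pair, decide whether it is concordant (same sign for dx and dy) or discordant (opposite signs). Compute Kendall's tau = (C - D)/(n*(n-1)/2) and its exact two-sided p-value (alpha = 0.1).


Step 1: Enumerate the 21 unordered pairs (i,j) with i<j and classify each by sign(x_j-x_i) * sign(y_j-y_i).
  (1,2):dx=-5,dy=-5->C; (1,3):dx=-6,dy=-6->C; (1,4):dx=+1,dy=+3->C; (1,5):dx=+3,dy=-3->D
  (1,6):dx=+2,dy=+1->C; (1,7):dx=-1,dy=-8->C; (2,3):dx=-1,dy=-1->C; (2,4):dx=+6,dy=+8->C
  (2,5):dx=+8,dy=+2->C; (2,6):dx=+7,dy=+6->C; (2,7):dx=+4,dy=-3->D; (3,4):dx=+7,dy=+9->C
  (3,5):dx=+9,dy=+3->C; (3,6):dx=+8,dy=+7->C; (3,7):dx=+5,dy=-2->D; (4,5):dx=+2,dy=-6->D
  (4,6):dx=+1,dy=-2->D; (4,7):dx=-2,dy=-11->C; (5,6):dx=-1,dy=+4->D; (5,7):dx=-4,dy=-5->C
  (6,7):dx=-3,dy=-9->C
Step 2: C = 15, D = 6, total pairs = 21.
Step 3: tau = (C - D)/(n(n-1)/2) = (15 - 6)/21 = 0.428571.
Step 4: Exact two-sided p-value (enumerate n! = 5040 permutations of y under H0): p = 0.238889.
Step 5: alpha = 0.1. fail to reject H0.

tau_b = 0.4286 (C=15, D=6), p = 0.238889, fail to reject H0.


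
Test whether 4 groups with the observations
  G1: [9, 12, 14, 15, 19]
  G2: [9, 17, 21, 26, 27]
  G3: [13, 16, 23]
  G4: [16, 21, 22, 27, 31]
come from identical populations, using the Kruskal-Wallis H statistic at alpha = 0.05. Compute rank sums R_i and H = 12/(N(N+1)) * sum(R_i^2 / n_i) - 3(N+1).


Step 1: Combine all N = 18 observations and assign midranks.
sorted (value, group, rank): (9,G1,1.5), (9,G2,1.5), (12,G1,3), (13,G3,4), (14,G1,5), (15,G1,6), (16,G3,7.5), (16,G4,7.5), (17,G2,9), (19,G1,10), (21,G2,11.5), (21,G4,11.5), (22,G4,13), (23,G3,14), (26,G2,15), (27,G2,16.5), (27,G4,16.5), (31,G4,18)
Step 2: Sum ranks within each group.
R_1 = 25.5 (n_1 = 5)
R_2 = 53.5 (n_2 = 5)
R_3 = 25.5 (n_3 = 3)
R_4 = 66.5 (n_4 = 5)
Step 3: H = 12/(N(N+1)) * sum(R_i^2/n_i) - 3(N+1)
     = 12/(18*19) * (25.5^2/5 + 53.5^2/5 + 25.5^2/3 + 66.5^2/5) - 3*19
     = 0.035088 * 1803.7 - 57
     = 6.287719.
Step 4: Ties present; correction factor C = 1 - 24/(18^3 - 18) = 0.995872. Corrected H = 6.287719 / 0.995872 = 6.313782.
Step 5: Under H0, H ~ chi^2(3); p-value = 0.097303.
Step 6: alpha = 0.05. fail to reject H0.

H = 6.3138, df = 3, p = 0.097303, fail to reject H0.


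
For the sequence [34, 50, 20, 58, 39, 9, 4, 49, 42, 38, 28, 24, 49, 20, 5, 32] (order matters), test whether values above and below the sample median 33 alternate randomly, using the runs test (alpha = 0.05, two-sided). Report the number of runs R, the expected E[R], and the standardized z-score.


Step 1: Compute median = 33; label A = above, B = below.
Labels in order: AABAABBAAABBABBB  (n_A = 8, n_B = 8)
Step 2: Count runs R = 8.
Step 3: Under H0 (random ordering), E[R] = 2*n_A*n_B/(n_A+n_B) + 1 = 2*8*8/16 + 1 = 9.0000.
        Var[R] = 2*n_A*n_B*(2*n_A*n_B - n_A - n_B) / ((n_A+n_B)^2 * (n_A+n_B-1)) = 14336/3840 = 3.7333.
        SD[R] = 1.9322.
Step 4: Continuity-corrected z = (R + 0.5 - E[R]) / SD[R] = (8 + 0.5 - 9.0000) / 1.9322 = -0.2588.
Step 5: Two-sided p-value via normal approximation = 2*(1 - Phi(|z|)) = 0.795809.
Step 6: alpha = 0.05. fail to reject H0.

R = 8, z = -0.2588, p = 0.795809, fail to reject H0.


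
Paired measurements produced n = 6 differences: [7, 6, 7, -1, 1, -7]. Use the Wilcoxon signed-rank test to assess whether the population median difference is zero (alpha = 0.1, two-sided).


Step 1: Drop any zero differences (none here) and take |d_i|.
|d| = [7, 6, 7, 1, 1, 7]
Step 2: Midrank |d_i| (ties get averaged ranks).
ranks: |7|->5, |6|->3, |7|->5, |1|->1.5, |1|->1.5, |7|->5
Step 3: Attach original signs; sum ranks with positive sign and with negative sign.
W+ = 5 + 3 + 5 + 1.5 = 14.5
W- = 1.5 + 5 = 6.5
(Check: W+ + W- = 21 should equal n(n+1)/2 = 21.)
Step 4: Test statistic W = min(W+, W-) = 6.5.
Step 5: Ties in |d|, so use the tie-corrected normal approximation.
        E[W] = n(n+1)/4 = 6*7/4 = 10.5.
        Tie groups: |d|=1 (t=2), |d|=7 (t=3); sum(t^3 - t) = 30.
        Var[W] = n(n+1)(2n+1)/24 - sum(t^3-t)/48 = 546/24 - 30/48 = 22.125.
        z = (W - E[W]) / sqrt(Var[W]) = (6.5 - 10.5) / 4.7037 = -0.8504.
        Two-sided p = 2*Phi(z) = 0.395108.
Step 6: alpha = 0.1. fail to reject H0.

W+ = 14.5, W- = 6.5, W = min = 6.5, p = 0.395108, fail to reject H0.
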